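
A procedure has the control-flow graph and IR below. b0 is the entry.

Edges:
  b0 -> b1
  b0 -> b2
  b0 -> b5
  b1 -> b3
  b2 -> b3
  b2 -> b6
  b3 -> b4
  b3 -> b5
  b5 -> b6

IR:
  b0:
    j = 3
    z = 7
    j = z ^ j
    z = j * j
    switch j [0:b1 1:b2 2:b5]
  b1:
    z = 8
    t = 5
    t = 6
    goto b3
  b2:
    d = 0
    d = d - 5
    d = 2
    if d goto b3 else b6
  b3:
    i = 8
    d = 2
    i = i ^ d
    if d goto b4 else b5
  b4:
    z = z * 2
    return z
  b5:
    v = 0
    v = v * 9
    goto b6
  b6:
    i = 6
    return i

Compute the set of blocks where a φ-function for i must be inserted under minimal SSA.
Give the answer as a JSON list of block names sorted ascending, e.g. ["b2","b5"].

Answer: ["b5", "b6"]

Working:
idom tree: b1←b0 b2←b0 b3←b0 b4←b3 b5←b0 b6←b0
Dom at joins:
  b3: preds {b1,b2}: {b0,b1} ∩ {b0,b2} = {b0}; idom=b0
  b5: preds {b0,b3}: {b0} ∩ {b0,b3} = {b0}; idom=b0
  b6: preds {b2,b5}: {b0,b2} ∩ {b0,b5} = {b0}; idom=b0

DF derivation:
  join b3 pred b1: b1 stop@b0
  join b3 pred b2: b2 stop@b0
  join b5 pred b0: · stop@b0
  join b5 pred b3: b3 stop@b0
  join b6 pred b2: b2 stop@b0
  join b6 pred b5: b5 stop@b0
  DF(b0)=∅
  DF(b1)={b3}
  DF(b2)={b3,b6}
  DF(b3)={b5}
  DF(b4)=∅
  DF(b5)={b6}
  DF(b6)=∅

φ for i: defs {b3,b6}
  DF⁺ = {b5,b6}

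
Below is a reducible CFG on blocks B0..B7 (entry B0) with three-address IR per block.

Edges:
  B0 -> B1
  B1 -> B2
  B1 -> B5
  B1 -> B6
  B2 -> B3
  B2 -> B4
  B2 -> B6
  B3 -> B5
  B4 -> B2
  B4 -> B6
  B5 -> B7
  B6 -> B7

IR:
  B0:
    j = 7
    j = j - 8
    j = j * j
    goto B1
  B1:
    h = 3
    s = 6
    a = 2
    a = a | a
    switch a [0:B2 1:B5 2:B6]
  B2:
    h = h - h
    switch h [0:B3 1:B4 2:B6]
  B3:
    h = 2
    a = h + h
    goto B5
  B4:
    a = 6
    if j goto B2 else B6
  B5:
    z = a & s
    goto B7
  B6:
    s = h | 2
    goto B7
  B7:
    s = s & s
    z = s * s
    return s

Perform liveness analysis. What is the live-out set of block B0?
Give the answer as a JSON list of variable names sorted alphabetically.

Answer: ["j"]

Analysis:
Block summaries:
  B0: def={j} ue=∅
  B1: def={a,h,s} ue=∅
  B2: def={h} ue={h}
  B3: def={a,h} ue=∅
  B4: def={a} ue={j}
  B5: def={z} ue={a,s}
  B6: def={s} ue={h}
  B7: def={s,z} ue={s}

Backward fixpoint:
  B0 li=∅ lo={j}
  B1 li={j} lo={a,h,j,s}
  B2 li={h,j,s} lo={h,j,s}
  B3 li={s} lo={a,s}
  B4 li={h,j,s} lo={h,j,s}
  B5 li={a,s} lo={s}
  B6 li={h} lo={s}
  B7 li={s} lo=∅

live-out(B0) = ["j"]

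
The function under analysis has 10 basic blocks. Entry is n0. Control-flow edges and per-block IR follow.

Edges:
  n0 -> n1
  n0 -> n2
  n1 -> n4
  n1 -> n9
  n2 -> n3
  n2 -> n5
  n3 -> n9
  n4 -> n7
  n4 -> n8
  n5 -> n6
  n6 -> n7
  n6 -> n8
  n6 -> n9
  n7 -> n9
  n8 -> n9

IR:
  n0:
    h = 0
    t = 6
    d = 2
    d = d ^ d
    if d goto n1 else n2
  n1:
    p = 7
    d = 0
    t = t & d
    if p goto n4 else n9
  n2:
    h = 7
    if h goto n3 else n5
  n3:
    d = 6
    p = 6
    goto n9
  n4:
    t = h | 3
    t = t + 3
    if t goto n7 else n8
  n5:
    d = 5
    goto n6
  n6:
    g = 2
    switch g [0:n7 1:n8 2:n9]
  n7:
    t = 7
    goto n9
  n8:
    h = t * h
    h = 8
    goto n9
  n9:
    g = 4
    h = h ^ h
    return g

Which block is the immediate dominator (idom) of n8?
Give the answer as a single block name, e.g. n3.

idom tree: n1←n0 n2←n0 n3←n2 n4←n1 n5←n2 n6←n5 n7←n0 n8←n0 n9←n0
Dom∩ at merges:
  n7: preds {n4,n6}: {n0,n1,n4} ∩ {n0,n2,n5,n6} = {n0}; idom=n0
  n8: preds {n4,n6}: {n0,n1,n4} ∩ {n0,n2,n5,n6} = {n0}; idom=n0
  n9: preds {n1,n3,n6,n7,n8}: {n0,n1} ∩ {n0,n2,n3} ∩ {n0,n2,n5,n6} ∩ {n0,n7} ∩ {n0,n8} = {n0}; idom=n0

idom(n8) = n0

Answer: n0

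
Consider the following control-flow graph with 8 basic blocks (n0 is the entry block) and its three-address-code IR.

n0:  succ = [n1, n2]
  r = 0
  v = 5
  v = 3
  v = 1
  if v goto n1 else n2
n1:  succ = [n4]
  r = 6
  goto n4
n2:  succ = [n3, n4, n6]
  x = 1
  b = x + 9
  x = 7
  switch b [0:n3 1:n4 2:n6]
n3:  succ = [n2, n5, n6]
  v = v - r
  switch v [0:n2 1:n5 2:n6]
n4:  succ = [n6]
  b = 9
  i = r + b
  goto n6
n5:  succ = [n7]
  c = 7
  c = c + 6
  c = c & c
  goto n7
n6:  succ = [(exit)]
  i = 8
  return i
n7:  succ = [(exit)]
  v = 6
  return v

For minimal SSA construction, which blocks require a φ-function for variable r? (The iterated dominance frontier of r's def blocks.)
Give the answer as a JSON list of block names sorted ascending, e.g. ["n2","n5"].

idom tree: n1←n0 n2←n0 n3←n2 n4←n0 n5←n3 n6←n0 n7←n5
Dom∩ at merges:
  n2: preds {n0,n3}: {n0} ∩ {n0,n2,n3} = {n0}; idom=n0
  n4: preds {n1,n2}: {n0,n1} ∩ {n0,n2} = {n0}; idom=n0
  n6: preds {n2,n3,n4}: {n0,n2} ∩ {n0,n2,n3} ∩ {n0,n4} = {n0}; idom=n0

DF walk-up:
  n2←n0: walk · to n0
  n2←n3: walk n3→n2 to n0
  n4←n1: walk n1 to n0
  n4←n2: walk n2 to n0
  n6←n2: walk n2 to n0
  n6←n3: walk n3→n2 to n0
  n6←n4: walk n4 to n0
  n0 → ∅
  n1 → {n4}
  n2 → {n2,n4,n6}
  n3 → {n2,n6}
  n4 → {n6}
  n5 → ∅
  n6 → ∅
  n7 → ∅

φ for r: defs {n0,n1}
  DF⁺ = {n4,n6}

Answer: ["n4", "n6"]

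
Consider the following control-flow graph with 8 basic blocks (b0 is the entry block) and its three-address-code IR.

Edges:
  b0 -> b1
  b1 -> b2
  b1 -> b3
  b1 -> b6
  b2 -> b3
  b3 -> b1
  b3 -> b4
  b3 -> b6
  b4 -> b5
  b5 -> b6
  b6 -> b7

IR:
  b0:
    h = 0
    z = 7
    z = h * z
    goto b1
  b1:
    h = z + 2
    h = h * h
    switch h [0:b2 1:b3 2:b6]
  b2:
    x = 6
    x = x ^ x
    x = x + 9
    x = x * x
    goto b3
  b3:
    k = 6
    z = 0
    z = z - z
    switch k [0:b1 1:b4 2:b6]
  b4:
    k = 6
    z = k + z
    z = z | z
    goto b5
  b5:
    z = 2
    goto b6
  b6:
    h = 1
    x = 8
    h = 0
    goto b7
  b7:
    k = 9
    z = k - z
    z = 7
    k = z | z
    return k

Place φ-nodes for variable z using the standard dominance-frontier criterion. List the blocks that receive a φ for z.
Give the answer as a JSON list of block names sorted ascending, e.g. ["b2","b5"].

idom tree: b1←b0 b2←b1 b3←b1 b4←b3 b5←b4 b6←b1 b7←b6
Dom at joins:
  b1: preds {b0,b3}: {b0} ∩ {b0,b1,b3} = {b0}; idom=b0
  b3: preds {b1,b2}: {b0,b1} ∩ {b0,b1,b2} = {b0,b1}; idom=b1
  b6: preds {b1,b3,b5}: {b0,b1} ∩ {b0,b1,b3} ∩ {b0,b1,b3,b4,b5} = {b0,b1}; idom=b1

DF derivation:
  join b1 pred b0: · stop@b0
  join b1 pred b3: b3→b1 stop@b0
  join b3 pred b1: · stop@b1
  join b3 pred b2: b2 stop@b1
  join b6 pred b1: · stop@b1
  join b6 pred b3: b3 stop@b1
  join b6 pred b5: b5→b4→b3 stop@b1
  DF(b0)=∅
  DF(b1)={b1}
  DF(b2)={b3}
  DF(b3)={b1,b6}
  DF(b4)={b6}
  DF(b5)={b6}
  DF(b6)=∅
  DF(b7)=∅

φ for z: defs {b0,b3,b4,b5,b7}
  DF⁺ = {b1,b6}

Answer: ["b1", "b6"]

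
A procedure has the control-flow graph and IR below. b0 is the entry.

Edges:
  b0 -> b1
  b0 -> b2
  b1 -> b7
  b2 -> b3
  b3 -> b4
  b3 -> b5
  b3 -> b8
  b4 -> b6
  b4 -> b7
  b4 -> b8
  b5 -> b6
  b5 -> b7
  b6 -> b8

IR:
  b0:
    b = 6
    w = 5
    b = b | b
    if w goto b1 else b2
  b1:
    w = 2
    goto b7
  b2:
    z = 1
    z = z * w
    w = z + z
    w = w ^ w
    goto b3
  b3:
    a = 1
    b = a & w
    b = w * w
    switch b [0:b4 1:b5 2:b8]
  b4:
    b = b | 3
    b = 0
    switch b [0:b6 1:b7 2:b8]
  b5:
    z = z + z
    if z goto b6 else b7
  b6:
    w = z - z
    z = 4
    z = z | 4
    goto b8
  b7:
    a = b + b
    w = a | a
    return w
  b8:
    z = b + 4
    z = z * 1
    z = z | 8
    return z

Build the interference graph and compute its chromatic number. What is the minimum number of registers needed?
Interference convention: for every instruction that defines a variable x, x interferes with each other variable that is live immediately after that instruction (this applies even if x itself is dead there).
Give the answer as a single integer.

Answer: 3

Working:
Block summaries:
  b0 def {b,w} use ∅
  b1 def {w} use ∅
  b2 def {w,z} use {w}
  b3 def {a,b} use {w}
  b4 def {b} use {b}
  b5 def {z} use {z}
  b6 def {w,z} use {z}
  b7 def {a,w} use {b}
  b8 def {z} use {b}

Live sets:
  b0 li=∅ lo={b,w}
  b1 li={b} lo={b}
  b2 li={w} lo={w,z}
  b3 li={w,z} lo={b,z}
  b4 li={b,z} lo={b,z}
  b5 li={b,z} lo={b,z}
  b6 li={b,z} lo={b}
  b7 li={b} lo=∅
  b8 li={b} lo=∅

Interfere edges:
  a↔{w,z}
  b↔{w,z}
  w↔{a,b,z}
  z↔{a,b,w}

Colouring:
  lower bound: {a,w,z} mutually conflict ⇒ χ ≥ 3
  assign a→r2 b→r2 w→r0 z→r1 — no edge inside a register ⇒ χ ≤ 3
  χ = 3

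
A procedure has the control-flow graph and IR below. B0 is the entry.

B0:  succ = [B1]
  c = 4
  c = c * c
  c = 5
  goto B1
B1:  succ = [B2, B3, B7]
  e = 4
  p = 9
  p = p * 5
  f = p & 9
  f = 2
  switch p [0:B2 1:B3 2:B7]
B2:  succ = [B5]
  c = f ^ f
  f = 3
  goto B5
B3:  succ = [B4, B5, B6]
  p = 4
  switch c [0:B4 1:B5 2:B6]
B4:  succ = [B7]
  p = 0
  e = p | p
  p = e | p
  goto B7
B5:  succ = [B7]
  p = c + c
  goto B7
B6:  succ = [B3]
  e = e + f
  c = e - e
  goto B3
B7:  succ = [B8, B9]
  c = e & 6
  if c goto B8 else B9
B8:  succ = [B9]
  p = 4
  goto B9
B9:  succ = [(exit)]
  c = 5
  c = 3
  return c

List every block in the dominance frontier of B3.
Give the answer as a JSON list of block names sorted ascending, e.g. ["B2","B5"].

idom tree: B1←B0 B2←B1 B3←B1 B4←B3 B5←B1 B6←B3 B7←B1 B8←B7 B9←B7
Dom∩ at merges:
  B3: preds {B1,B6}: {B0,B1} ∩ {B0,B1,B3,B6} = {B0,B1}; idom=B1
  B5: preds {B2,B3}: {B0,B1,B2} ∩ {B0,B1,B3} = {B0,B1}; idom=B1
  B7: preds {B1,B4,B5}: {B0,B1} ∩ {B0,B1,B3,B4} ∩ {B0,B1,B5} = {B0,B1}; idom=B1
  B9: preds {B7,B8}: {B0,B1,B7} ∩ {B0,B1,B7,B8} = {B0,B1,B7}; idom=B7

DF derivation:
  B3←B1: walk · to B1
  B3←B6: walk B6→B3 to B1
  B5←B2: walk B2 to B1
  B5←B3: walk B3 to B1
  B7←B1: walk · to B1
  B7←B4: walk B4→B3 to B1
  B7←B5: walk B5 to B1
  B9←B7: walk · to B7
  B9←B8: walk B8 to B7
  B0 → ∅
  B1 → ∅
  B2 → {B5}
  B3 → {B3,B5,B7}
  B4 → {B7}
  B5 → {B7}
  B6 → {B3}
  B7 → ∅
  B8 → {B9}
  B9 → ∅

DF(B3) = ["B3", "B5", "B7"]

Answer: ["B3", "B5", "B7"]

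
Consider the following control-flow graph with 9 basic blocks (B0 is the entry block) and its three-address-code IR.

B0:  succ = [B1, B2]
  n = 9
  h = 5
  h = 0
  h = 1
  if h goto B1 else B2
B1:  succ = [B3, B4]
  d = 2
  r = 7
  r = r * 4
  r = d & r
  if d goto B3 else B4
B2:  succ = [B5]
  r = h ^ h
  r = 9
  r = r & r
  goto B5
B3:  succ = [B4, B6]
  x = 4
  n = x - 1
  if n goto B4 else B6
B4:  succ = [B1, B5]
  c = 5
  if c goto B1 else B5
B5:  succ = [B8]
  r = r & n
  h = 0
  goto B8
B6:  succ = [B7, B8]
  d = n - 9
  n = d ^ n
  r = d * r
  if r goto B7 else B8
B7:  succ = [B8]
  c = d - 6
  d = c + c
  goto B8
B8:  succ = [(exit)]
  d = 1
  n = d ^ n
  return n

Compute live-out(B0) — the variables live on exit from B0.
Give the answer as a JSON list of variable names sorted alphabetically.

Answer: ["h", "n"]

Working:
def/use:
  B0 def {h,n} use ∅
  B1 def {d,r} use ∅
  B2 def {r} use {h}
  B3 def {n,x} use ∅
  B4 def {c} use ∅
  B5 def {h,r} use {n,r}
  B6 def {d,n,r} use {n,r}
  B7 def {c,d} use {d}
  B8 def {d,n} use {n}

Liveness:
  live B0: ∅→{h,n}
  live B1: {n}→{n,r}
  live B2: {h,n}→{n,r}
  live B3: {r}→{n,r}
  live B4: {n,r}→{n,r}
  live B5: {n,r}→{n}
  live B6: {n,r}→{d,n}
  live B7: {d,n}→{n}
  live B8: {n}→∅

live-out(B0) = ["h", "n"]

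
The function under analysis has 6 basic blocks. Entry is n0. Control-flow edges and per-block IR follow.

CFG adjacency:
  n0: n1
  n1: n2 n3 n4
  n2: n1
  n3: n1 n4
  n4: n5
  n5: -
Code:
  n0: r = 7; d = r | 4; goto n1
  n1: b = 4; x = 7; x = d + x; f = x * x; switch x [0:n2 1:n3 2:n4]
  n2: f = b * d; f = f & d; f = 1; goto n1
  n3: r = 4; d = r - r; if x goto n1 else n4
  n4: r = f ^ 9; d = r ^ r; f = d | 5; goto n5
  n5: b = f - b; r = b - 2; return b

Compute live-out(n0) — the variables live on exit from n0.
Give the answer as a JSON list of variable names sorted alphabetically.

Answer: ["d"]

Working:
Per-block:
  n0 def {d,r} use ∅
  n1 def {b,f,x} use {d}
  n2 def {f} use {b,d}
  n3 def {d,r} use {x}
  n4 def {d,f,r} use {f}
  n5 def {b,r} use {b,f}

Backward fixpoint:
  n0: in=∅ out={d}
  n1: in={d} out={b,d,f,x}
  n2: in={b,d} out={d}
  n3: in={b,f,x} out={b,d,f}
  n4: in={b,f} out={b,f}
  n5: in={b,f} out=∅

live-out(n0) = ["d"]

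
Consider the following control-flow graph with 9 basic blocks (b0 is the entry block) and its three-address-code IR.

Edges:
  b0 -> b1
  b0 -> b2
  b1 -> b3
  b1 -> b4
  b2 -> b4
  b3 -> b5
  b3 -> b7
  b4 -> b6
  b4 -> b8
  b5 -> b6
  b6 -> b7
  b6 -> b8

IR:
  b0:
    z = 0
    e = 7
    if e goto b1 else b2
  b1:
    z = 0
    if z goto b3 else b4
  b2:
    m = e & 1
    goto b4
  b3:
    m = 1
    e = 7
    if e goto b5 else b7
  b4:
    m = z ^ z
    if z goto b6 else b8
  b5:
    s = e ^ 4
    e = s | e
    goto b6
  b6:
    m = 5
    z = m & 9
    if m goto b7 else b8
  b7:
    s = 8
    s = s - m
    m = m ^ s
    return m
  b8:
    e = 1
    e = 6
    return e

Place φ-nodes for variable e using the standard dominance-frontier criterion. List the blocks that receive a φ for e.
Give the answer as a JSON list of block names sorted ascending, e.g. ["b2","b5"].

idom tree: b1←b0 b2←b0 b3←b1 b4←b0 b5←b3 b6←b0 b7←b0 b8←b0
Dom at joins:
  b4: preds {b1,b2}: {b0,b1} ∩ {b0,b2} = {b0}; idom=b0
  b6: preds {b4,b5}: {b0,b4} ∩ {b0,b1,b3,b5} = {b0}; idom=b0
  b7: preds {b3,b6}: {b0,b1,b3} ∩ {b0,b6} = {b0}; idom=b0
  b8: preds {b4,b6}: {b0,b4} ∩ {b0,b6} = {b0}; idom=b0

DF walk-up:
  join b4 pred b1: b1 stop@b0
  join b4 pred b2: b2 stop@b0
  join b6 pred b4: b4 stop@b0
  join b6 pred b5: b5→b3→b1 stop@b0
  join b7 pred b3: b3→b1 stop@b0
  join b7 pred b6: b6 stop@b0
  join b8 pred b4: b4 stop@b0
  join b8 pred b6: b6 stop@b0
  b0 → ∅
  b1 → {b4,b6,b7}
  b2 → {b4}
  b3 → {b6,b7}
  b4 → {b6,b8}
  b5 → {b6}
  b6 → {b7,b8}
  b7 → ∅
  b8 → ∅

φ for e: defs {b0,b3,b5,b8}
  DF⁺ = {b6,b7,b8}

Answer: ["b6", "b7", "b8"]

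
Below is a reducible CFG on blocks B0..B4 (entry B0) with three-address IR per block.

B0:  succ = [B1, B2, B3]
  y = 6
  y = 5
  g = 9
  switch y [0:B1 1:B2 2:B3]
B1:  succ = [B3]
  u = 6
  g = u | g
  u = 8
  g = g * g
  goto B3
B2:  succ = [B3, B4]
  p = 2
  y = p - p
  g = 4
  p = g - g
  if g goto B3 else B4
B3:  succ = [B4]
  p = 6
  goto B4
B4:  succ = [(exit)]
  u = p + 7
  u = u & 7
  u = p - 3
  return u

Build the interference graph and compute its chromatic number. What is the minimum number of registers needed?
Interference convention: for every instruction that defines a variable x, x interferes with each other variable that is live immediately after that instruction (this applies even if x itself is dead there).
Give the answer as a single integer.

def/use:
  B0 def {g,y} use ∅
  B1 def {g,u} use {g}
  B2 def {g,p,y} use ∅
  B3 def {p} use ∅
  B4 def {u} use {p}

Live sets:
  B0: in=∅ out={g}
  B1: in={g} out=∅
  B2: in=∅ out={p}
  B3: in=∅ out={p}
  B4: in={p} out=∅

Interfere edges:
  g — {p,u,y}
  p — {g,u}
  u — {g,p}
  y — {g}

Registers:
  lower bound: {g,p,u} mutually conflict ⇒ χ ≥ 3
  assign g→c0 p→c1 u→c2 y→c1 — no edge inside a register ⇒ χ ≤ 3
  χ = 3

Answer: 3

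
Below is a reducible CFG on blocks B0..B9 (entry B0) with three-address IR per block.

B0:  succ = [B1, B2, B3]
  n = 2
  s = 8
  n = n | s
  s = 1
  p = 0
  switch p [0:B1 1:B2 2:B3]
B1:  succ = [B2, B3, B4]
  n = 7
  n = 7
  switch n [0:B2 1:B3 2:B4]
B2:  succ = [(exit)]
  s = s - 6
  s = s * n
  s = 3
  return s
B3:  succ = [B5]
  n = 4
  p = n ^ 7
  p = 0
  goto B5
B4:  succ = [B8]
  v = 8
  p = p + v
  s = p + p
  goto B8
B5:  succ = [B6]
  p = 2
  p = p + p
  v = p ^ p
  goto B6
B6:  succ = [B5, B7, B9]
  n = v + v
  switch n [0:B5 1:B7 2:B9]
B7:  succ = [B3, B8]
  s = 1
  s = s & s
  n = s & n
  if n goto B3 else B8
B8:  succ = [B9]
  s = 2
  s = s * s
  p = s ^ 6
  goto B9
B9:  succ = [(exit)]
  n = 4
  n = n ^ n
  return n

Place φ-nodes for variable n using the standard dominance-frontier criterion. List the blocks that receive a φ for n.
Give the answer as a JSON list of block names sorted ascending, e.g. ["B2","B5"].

idom tree: B1←B0 B2←B0 B3←B0 B4←B1 B5←B3 B6←B5 B7←B6 B8←B0 B9←B0
Join-block Dom:
  B2: preds {B0,B1}: {B0} ∩ {B0,B1} = {B0}; idom=B0
  B3: preds {B0,B1,B7}: {B0} ∩ {B0,B1} ∩ {B0,B3,B5,B6,B7} = {B0}; idom=B0
  B5: preds {B3,B6}: {B0,B3} ∩ {B0,B3,B5,B6} = {B0,B3}; idom=B3
  B8: preds {B4,B7}: {B0,B1,B4} ∩ {B0,B3,B5,B6,B7} = {B0}; idom=B0
  B9: preds {B6,B8}: {B0,B3,B5,B6} ∩ {B0,B8} = {B0}; idom=B0

DF derivation:
  join B2 pred B0: · stop@B0
  join B2 pred B1: B1 stop@B0
  join B3 pred B0: · stop@B0
  join B3 pred B1: B1 stop@B0
  join B3 pred B7: B7→B6→B5→B3 stop@B0
  join B5 pred B3: · stop@B3
  join B5 pred B6: B6→B5 stop@B3
  join B8 pred B4: B4→B1 stop@B0
  join B8 pred B7: B7→B6→B5→B3 stop@B0
  join B9 pred B6: B6→B5→B3 stop@B0
  join B9 pred B8: B8 stop@B0
  B0 → ∅
  B1 → {B2,B3,B8}
  B2 → ∅
  B3 → {B3,B8,B9}
  B4 → {B8}
  B5 → {B3,B5,B8,B9}
  B6 → {B3,B5,B8,B9}
  B7 → {B3,B8}
  B8 → {B9}
  B9 → ∅

φ for n: defs {B0,B1,B3,B6,B7,B9}
  DF⁺ = {B2,B3,B5,B8,B9}

Answer: ["B2", "B3", "B5", "B8", "B9"]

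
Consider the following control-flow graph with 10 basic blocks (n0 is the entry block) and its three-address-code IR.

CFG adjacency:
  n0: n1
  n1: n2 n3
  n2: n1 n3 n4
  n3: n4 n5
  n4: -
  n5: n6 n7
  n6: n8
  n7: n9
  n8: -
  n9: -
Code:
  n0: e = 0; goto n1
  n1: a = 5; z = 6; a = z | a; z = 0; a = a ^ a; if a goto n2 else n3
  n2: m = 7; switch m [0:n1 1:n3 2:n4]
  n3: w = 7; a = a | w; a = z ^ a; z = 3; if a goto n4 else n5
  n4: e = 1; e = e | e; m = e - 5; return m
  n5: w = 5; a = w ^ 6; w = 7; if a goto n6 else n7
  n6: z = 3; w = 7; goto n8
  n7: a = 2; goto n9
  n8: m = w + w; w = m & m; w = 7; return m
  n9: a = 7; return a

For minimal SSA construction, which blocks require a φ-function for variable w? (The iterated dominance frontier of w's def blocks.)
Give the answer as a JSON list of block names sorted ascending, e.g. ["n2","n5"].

Answer: ["n4"]

Analysis:
idom tree: n1←n0 n2←n1 n3←n1 n4←n1 n5←n3 n6←n5 n7←n5 n8←n6 n9←n7
Dom∩ at merges:
  n1: preds {n0,n2}: {n0} ∩ {n0,n1,n2} = {n0}; idom=n0
  n3: preds {n1,n2}: {n0,n1} ∩ {n0,n1,n2} = {n0,n1}; idom=n1
  n4: preds {n2,n3}: {n0,n1,n2} ∩ {n0,n1,n3} = {n0,n1}; idom=n1

Frontier:
  join n1 pred n0: · stop@n0
  join n1 pred n2: n2→n1 stop@n0
  join n3 pred n1: · stop@n1
  join n3 pred n2: n2 stop@n1
  join n4 pred n2: n2 stop@n1
  join n4 pred n3: n3 stop@n1
  DF(n0)=∅
  DF(n1)={n1}
  DF(n2)={n1,n3,n4}
  DF(n3)={n4}
  DF(n4)=∅
  DF(n5)=∅
  DF(n6)=∅
  DF(n7)=∅
  DF(n8)=∅
  DF(n9)=∅

φ for w: defs {n3,n5,n6,n8}
  DF⁺ = {n4}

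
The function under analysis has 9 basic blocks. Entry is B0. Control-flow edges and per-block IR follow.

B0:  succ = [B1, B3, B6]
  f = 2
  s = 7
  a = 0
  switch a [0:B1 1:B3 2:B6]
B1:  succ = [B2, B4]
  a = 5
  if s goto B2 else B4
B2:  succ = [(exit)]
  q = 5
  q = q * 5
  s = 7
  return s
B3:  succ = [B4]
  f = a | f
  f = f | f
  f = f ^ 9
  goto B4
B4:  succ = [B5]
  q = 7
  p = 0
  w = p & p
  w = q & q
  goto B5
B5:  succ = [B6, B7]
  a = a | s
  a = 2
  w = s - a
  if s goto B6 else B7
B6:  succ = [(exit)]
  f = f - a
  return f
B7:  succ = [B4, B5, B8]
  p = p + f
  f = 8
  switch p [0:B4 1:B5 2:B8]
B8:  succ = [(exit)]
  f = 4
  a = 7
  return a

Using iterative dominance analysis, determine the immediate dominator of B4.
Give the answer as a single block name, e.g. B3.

idom tree: B1←B0 B2←B1 B3←B0 B4←B0 B5←B4 B6←B0 B7←B5 B8←B7
Dom at joins:
  B4: preds {B1,B3,B7}: {B0,B1} ∩ {B0,B3} ∩ {B0,B4,B5,B7} = {B0}; idom=B0
  B5: preds {B4,B7}: {B0,B4} ∩ {B0,B4,B5,B7} = {B0,B4}; idom=B4
  B6: preds {B0,B5}: {B0} ∩ {B0,B4,B5} = {B0}; idom=B0

idom(B4) = B0

Answer: B0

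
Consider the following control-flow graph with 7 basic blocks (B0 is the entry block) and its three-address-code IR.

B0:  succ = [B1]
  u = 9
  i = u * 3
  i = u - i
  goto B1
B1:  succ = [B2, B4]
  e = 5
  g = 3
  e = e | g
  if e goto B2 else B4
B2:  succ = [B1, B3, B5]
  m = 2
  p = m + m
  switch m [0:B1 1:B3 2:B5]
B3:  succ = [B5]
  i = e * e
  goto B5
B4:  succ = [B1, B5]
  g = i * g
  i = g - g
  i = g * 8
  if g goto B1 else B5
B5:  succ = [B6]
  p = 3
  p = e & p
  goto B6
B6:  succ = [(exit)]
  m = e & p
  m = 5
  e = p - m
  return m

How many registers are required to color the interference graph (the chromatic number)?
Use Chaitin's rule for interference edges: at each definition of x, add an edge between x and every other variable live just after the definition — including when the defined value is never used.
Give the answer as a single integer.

Answer: 4

Derivation:
Per-block:
  B0 def {i,u} use ∅
  B1 def {e,g} use ∅
  B2 def {m,p} use ∅
  B3 def {i} use {e}
  B4 def {g,i} use {g,i}
  B5 def {p} use {e}
  B6 def {e,m} use {e,p}

Live sets:
  B0 li=∅ lo={i}
  B1 li={i} lo={e,g,i}
  B2 li={e,i} lo={e,i}
  B3 li={e} lo={e}
  B4 li={e,g,i} lo={e,i}
  B5 li={e} lo={e,p}
  B6 li={e,p} lo=∅

Conflict graph:
  e: {g,i,m,p}
  g: {e,i}
  i: {e,g,m,p,u}
  m: {e,i,p}
  p: {e,i,m}
  u: {i}

Chromatic number:
  clique {e,i,m,p} ⇒ need ≥ 4
  assign e→r1 g→r2 i→r0 m→r2 p→r3 u→r1 — no edge inside a register ⇒ χ ≤ 4
  χ = 4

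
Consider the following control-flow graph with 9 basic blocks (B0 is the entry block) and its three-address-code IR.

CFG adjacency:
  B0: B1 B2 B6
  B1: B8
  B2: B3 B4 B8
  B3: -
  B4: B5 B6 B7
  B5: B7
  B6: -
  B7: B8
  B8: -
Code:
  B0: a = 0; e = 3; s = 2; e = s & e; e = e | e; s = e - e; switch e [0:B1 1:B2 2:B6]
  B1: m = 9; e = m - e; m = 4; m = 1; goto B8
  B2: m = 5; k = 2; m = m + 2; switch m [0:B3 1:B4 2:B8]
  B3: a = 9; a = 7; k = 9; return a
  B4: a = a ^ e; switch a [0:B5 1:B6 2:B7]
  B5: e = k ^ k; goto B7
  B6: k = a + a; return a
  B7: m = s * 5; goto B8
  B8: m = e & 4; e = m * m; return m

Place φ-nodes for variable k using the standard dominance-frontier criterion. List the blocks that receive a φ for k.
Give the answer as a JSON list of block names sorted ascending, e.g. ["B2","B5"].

idom tree: B1←B0 B2←B0 B3←B2 B4←B2 B5←B4 B6←B0 B7←B4 B8←B0
Dom∩ at merges:
  B6: preds {B0,B4}: {B0} ∩ {B0,B2,B4} = {B0}; idom=B0
  B7: preds {B4,B5}: {B0,B2,B4} ∩ {B0,B2,B4,B5} = {B0,B2,B4}; idom=B4
  B8: preds {B1,B2,B7}: {B0,B1} ∩ {B0,B2} ∩ {B0,B2,B4,B7} = {B0}; idom=B0

DF derivation:
  B6←B0: walk · to B0
  B6←B4: walk B4→B2 to B0
  B7←B4: walk · to B4
  B7←B5: walk B5 to B4
  B8←B1: walk B1 to B0
  B8←B2: walk B2 to B0
  B8←B7: walk B7→B4→B2 to B0
  B0 → ∅
  B1 → {B8}
  B2 → {B6,B8}
  B3 → ∅
  B4 → {B6,B8}
  B5 → {B7}
  B6 → ∅
  B7 → {B8}
  B8 → ∅

φ for k: defs {B2,B3,B6}
  DF⁺ = {B6,B8}

Answer: ["B6", "B8"]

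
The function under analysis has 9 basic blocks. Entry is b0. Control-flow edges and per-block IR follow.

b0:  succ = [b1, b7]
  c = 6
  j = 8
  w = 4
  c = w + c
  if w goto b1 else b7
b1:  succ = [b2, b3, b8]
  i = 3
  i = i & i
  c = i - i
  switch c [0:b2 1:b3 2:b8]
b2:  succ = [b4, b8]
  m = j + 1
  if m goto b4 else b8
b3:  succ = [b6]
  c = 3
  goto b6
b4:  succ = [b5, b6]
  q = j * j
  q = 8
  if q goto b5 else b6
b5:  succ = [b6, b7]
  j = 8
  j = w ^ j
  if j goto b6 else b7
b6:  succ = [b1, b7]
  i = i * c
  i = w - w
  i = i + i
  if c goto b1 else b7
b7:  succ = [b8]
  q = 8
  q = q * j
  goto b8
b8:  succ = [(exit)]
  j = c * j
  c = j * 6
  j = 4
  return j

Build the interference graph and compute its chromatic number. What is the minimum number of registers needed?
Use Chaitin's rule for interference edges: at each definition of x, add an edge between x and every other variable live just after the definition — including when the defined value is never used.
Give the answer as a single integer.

Answer: 5

Working:
def/use:
  b0: def={c,j,w} ue=∅
  b1: def={c,i} ue=∅
  b2: def={m} ue={j}
  b3: def={c} ue=∅
  b4: def={q} ue={j}
  b5: def={j} ue={w}
  b6: def={i} ue={c,i,w}
  b7: def={q} ue={j}
  b8: def={c,j} ue={c,j}

Live sets:
  live b0: ∅→{c,j,w}
  live b1: {j,w}→{c,i,j,w}
  live b2: {c,i,j,w}→{c,i,j,w}
  live b3: {i,j,w}→{c,i,j,w}
  live b4: {c,i,j,w}→{c,i,j,w}
  live b5: {c,i,w}→{c,i,j,w}
  live b6: {c,i,j,w}→{c,j,w}
  live b7: {c,j}→{c,j}
  live b8: {c,j}→∅

Interference:
  c↔{i,j,m,q,w}
  i↔{c,j,m,q,w}
  j↔{c,i,m,q,w}
  m↔{c,i,j,w}
  q↔{c,i,j,w}
  w↔{c,i,j,m,q}

Colouring:
  lower bound: {c,i,j,m,w} mutually conflict ⇒ χ ≥ 5
  assign c→r0 i→r1 j→r2 m→r4 q→r4 w→r3 — no edge inside a register ⇒ χ ≤ 5
  χ = 5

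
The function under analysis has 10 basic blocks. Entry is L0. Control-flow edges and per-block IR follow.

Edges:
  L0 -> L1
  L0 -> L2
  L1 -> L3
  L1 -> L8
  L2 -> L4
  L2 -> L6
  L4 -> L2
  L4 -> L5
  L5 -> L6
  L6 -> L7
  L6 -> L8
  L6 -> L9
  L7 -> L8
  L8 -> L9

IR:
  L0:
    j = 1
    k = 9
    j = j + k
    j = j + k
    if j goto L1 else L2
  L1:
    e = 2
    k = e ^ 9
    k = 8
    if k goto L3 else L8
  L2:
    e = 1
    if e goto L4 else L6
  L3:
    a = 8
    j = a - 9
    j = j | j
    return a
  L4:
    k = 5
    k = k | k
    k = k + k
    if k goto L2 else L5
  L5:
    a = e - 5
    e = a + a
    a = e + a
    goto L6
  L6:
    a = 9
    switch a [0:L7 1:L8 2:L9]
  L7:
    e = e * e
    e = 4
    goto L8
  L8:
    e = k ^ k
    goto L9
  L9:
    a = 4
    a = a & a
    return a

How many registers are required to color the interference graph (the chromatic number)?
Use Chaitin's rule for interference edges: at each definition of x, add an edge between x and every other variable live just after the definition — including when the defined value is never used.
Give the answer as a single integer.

Answer: 3

Analysis:
def/use:
  L0: {j,k} / ∅
  L1: {e,k} / ∅
  L2: {e} / ∅
  L3: {a,j} / ∅
  L4: {k} / ∅
  L5: {a,e} / {e}
  L6: {a} / ∅
  L7: {e} / {e}
  L8: {e} / {k}
  L9: {a} / ∅

Live sets:
  L0 li=∅ lo={k}
  L1 li=∅ lo={k}
  L2 li={k} lo={e,k}
  L3 li=∅ lo=∅
  L4 li={e} lo={e,k}
  L5 li={e,k} lo={e,k}
  L6 li={e,k} lo={e,k}
  L7 li={e,k} lo={k}
  L8 li={k} lo=∅
  L9 li=∅ lo=∅

Interfere edges:
  a↔{e,j,k}
  e↔{a,k}
  j↔{a,k}
  k↔{a,e,j}

Chromatic number:
  {a,e,k} pairwise interfere (3-clique) ⇒ χ ≥ 3
  assign a→c0 e→c2 j→c2 k→c1 — no edge inside a register ⇒ χ ≤ 3
  χ = 3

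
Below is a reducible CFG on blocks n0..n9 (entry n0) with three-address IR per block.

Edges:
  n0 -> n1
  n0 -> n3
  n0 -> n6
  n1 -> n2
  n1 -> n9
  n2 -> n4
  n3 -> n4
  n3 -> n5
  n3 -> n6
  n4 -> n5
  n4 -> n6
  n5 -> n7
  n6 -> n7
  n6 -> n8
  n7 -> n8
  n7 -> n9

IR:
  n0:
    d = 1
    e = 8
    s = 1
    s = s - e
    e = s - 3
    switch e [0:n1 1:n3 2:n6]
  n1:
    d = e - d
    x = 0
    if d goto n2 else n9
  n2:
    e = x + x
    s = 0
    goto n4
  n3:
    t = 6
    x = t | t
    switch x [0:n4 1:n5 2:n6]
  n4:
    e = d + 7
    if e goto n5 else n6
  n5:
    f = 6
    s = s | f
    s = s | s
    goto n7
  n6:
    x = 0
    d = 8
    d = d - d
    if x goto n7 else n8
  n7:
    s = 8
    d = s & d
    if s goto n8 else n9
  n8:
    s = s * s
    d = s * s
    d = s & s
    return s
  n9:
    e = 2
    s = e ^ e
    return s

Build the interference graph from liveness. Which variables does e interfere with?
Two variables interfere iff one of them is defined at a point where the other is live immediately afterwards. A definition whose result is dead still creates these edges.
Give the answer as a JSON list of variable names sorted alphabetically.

Answer: ["d", "s"]

Derivation:
Block summaries:
  n0 def {d,e,s} use ∅
  n1 def {d,x} use {d,e}
  n2 def {e,s} use {x}
  n3 def {t,x} use ∅
  n4 def {e} use {d}
  n5 def {f,s} use {s}
  n6 def {d,x} use ∅
  n7 def {d,s} use {d}
  n8 def {d,s} use {s}
  n9 def {e,s} use ∅

Liveness:
  live n0: ∅→{d,e,s}
  live n1: {d,e}→{d,x}
  live n2: {d,x}→{d,s}
  live n3: {d,s}→{d,s}
  live n4: {d,s}→{d,s}
  live n5: {d,s}→{d}
  live n6: {s}→{d,s}
  live n7: {d}→{s}
  live n8: {s}→∅
  live n9: ∅→∅

Interfere edges:
  d — {e,f,s,t,x}
  e — {d,s}
  f — {d,s}
  s — {d,e,f,t,x}
  t — {d,s}
  x — {d,s}

N(e) = ["d", "s"]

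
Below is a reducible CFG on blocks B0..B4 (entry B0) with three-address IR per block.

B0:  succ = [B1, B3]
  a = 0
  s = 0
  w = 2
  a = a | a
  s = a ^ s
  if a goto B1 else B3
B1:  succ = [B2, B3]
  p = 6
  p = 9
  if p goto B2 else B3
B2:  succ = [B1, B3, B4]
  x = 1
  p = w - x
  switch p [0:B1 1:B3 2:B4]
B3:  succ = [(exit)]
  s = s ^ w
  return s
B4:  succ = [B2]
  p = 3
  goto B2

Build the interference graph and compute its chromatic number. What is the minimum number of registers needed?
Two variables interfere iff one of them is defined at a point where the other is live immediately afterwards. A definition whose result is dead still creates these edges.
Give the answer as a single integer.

def/use:
  B0 def {a,s,w} use ∅
  B1 def {p} use ∅
  B2 def {p,x} use {w}
  B3 def {s} use {s,w}
  B4 def {p} use ∅

Liveness:
  live B0: ∅→{s,w}
  live B1: {s,w}→{s,w}
  live B2: {s,w}→{s,w}
  live B3: {s,w}→∅
  live B4: {s,w}→{s,w}

Interference:
  a — {s,w}
  p — {s,w}
  s — {a,p,w,x}
  w — {a,p,s,x}
  x — {s,w}

Chromatic number:
  clique {a,s,w} ⇒ need ≥ 3
  assign a→R2 p→R2 s→R0 w→R1 x→R2 — no edge inside a register ⇒ χ ≤ 3
  χ = 3

Answer: 3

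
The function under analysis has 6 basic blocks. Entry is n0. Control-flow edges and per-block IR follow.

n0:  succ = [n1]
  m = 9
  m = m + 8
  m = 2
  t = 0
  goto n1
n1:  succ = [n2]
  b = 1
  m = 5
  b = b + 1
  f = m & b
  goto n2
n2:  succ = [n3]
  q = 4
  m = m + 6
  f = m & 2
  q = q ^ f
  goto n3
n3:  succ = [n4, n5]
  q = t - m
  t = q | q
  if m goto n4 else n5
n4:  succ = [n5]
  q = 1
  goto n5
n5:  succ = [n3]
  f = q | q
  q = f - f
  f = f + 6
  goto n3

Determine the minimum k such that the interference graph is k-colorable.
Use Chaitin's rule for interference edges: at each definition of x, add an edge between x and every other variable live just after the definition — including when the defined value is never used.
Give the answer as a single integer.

Answer: 4

Analysis:
def/use:
  n0: def={m,t} ue=∅
  n1: def={b,f,m} ue=∅
  n2: def={f,m,q} ue={m}
  n3: def={q,t} ue={m,t}
  n4: def={q} ue=∅
  n5: def={f,q} ue={q}

Liveness:
  n0 li=∅ lo={t}
  n1 li={t} lo={m,t}
  n2 li={m,t} lo={m,t}
  n3 li={m,t} lo={m,q,t}
  n4 li={m,t} lo={m,q,t}
  n5 li={m,q,t} lo={m,t}

Conflict graph:
  b↔{m,t}
  f↔{m,q,t}
  m↔{b,f,q,t}
  q↔{f,m,t}
  t↔{b,f,m,q}

Colouring:
  clique {f,m,q,t} ⇒ need ≥ 4
  4-colouring: R0={m}  R1={t}  R2={b,f}  R3={q}
  χ = 4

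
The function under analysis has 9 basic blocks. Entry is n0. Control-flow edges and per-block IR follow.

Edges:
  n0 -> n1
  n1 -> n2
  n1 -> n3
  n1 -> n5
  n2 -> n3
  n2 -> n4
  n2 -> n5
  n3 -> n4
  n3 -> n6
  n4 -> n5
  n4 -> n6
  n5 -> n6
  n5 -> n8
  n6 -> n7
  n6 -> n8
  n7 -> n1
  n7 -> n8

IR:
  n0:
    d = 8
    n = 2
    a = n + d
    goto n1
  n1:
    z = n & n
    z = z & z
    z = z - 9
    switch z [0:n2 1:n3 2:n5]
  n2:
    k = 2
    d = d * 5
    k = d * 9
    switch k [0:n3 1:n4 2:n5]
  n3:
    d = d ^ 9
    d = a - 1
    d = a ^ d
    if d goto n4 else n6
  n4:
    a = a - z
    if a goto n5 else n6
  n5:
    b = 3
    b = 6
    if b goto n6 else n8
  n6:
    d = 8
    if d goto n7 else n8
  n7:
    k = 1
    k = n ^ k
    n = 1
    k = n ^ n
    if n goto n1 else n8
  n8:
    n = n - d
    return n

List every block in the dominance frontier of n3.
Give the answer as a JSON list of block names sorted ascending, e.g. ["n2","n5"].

idom tree: n1←n0 n2←n1 n3←n1 n4←n1 n5←n1 n6←n1 n7←n6 n8←n1
Join-block Dom:
  n1: preds {n0,n7}: {n0} ∩ {n0,n1,n6,n7} = {n0}; idom=n0
  n3: preds {n1,n2}: {n0,n1} ∩ {n0,n1,n2} = {n0,n1}; idom=n1
  n4: preds {n2,n3}: {n0,n1,n2} ∩ {n0,n1,n3} = {n0,n1}; idom=n1
  n5: preds {n1,n2,n4}: {n0,n1} ∩ {n0,n1,n2} ∩ {n0,n1,n4} = {n0,n1}; idom=n1
  n6: preds {n3,n4,n5}: {n0,n1,n3} ∩ {n0,n1,n4} ∩ {n0,n1,n5} = {n0,n1}; idom=n1
  n8: preds {n5,n6,n7}: {n0,n1,n5} ∩ {n0,n1,n6} ∩ {n0,n1,n6,n7} = {n0,n1}; idom=n1

DF derivation:
  n1←n0: walk · to n0
  n1←n7: walk n7→n6→n1 to n0
  n3←n1: walk · to n1
  n3←n2: walk n2 to n1
  n4←n2: walk n2 to n1
  n4←n3: walk n3 to n1
  n5←n1: walk · to n1
  n5←n2: walk n2 to n1
  n5←n4: walk n4 to n1
  n6←n3: walk n3 to n1
  n6←n4: walk n4 to n1
  n6←n5: walk n5 to n1
  n8←n5: walk n5 to n1
  n8←n6: walk n6 to n1
  n8←n7: walk n7→n6 to n1
  DF(n0)=∅
  DF(n1)={n1}
  DF(n2)={n3,n4,n5}
  DF(n3)={n4,n6}
  DF(n4)={n5,n6}
  DF(n5)={n6,n8}
  DF(n6)={n1,n8}
  DF(n7)={n1,n8}
  DF(n8)=∅

DF(n3) = ["n4", "n6"]

Answer: ["n4", "n6"]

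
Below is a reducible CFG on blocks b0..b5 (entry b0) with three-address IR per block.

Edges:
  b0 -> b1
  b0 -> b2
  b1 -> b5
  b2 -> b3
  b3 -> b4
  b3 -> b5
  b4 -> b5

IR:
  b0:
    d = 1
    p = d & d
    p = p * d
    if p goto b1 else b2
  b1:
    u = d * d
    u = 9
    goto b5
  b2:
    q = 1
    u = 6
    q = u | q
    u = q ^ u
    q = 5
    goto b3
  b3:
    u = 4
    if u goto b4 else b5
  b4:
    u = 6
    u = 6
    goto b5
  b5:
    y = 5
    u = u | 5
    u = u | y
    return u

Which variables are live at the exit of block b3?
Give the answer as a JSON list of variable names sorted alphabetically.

Answer: ["u"]

Working:
Per-block:
  b0: def={d,p} ue=∅
  b1: def={u} ue={d}
  b2: def={q,u} ue=∅
  b3: def={u} ue=∅
  b4: def={u} ue=∅
  b5: def={u,y} ue={u}

Live sets:
  b0: in=∅ out={d}
  b1: in={d} out={u}
  b2: in=∅ out=∅
  b3: in=∅ out={u}
  b4: in=∅ out={u}
  b5: in={u} out=∅

live-out(b3) = ["u"]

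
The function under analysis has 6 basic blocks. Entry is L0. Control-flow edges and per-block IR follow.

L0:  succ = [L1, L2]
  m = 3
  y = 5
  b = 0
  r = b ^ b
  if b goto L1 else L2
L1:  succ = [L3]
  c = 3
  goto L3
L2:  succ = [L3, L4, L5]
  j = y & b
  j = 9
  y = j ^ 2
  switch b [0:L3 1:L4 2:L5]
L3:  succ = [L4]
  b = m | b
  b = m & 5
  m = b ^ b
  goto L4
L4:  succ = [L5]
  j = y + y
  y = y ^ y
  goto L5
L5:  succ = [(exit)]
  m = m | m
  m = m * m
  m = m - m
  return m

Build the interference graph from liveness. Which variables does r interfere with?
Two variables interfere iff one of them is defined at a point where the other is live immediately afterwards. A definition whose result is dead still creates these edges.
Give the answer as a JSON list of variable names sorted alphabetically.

Block summaries:
  L0: {b,m,r,y} / ∅
  L1: {c} / ∅
  L2: {j,y} / {b,y}
  L3: {b,m} / {b,m}
  L4: {j,y} / {y}
  L5: {m} / {m}

Live sets:
  live L0: ∅→{b,m,y}
  live L1: {b,m,y}→{b,m,y}
  live L2: {b,m,y}→{b,m,y}
  live L3: {b,m,y}→{m,y}
  live L4: {m,y}→{m}
  live L5: {m}→∅

Interference:
  b: {c,j,m,r,y}
  c: {b,m,y}
  j: {b,m,y}
  m: {b,c,j,r,y}
  r: {b,m,y}
  y: {b,c,j,m,r}

N(r) = ["b", "m", "y"]

Answer: ["b", "m", "y"]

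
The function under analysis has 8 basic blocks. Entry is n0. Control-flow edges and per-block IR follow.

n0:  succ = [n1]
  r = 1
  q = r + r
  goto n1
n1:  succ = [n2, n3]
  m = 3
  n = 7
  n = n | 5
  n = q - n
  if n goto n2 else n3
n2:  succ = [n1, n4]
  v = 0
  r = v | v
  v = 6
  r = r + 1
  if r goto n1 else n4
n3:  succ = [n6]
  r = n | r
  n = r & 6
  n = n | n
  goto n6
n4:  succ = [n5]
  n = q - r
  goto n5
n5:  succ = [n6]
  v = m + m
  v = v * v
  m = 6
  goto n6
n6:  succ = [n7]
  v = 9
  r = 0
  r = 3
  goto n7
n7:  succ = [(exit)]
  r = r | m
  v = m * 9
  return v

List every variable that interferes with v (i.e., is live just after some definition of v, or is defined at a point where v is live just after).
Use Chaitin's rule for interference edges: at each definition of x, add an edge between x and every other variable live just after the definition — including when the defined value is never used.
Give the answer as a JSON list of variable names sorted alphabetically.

Answer: ["m", "q", "r"]

Working:
def/use:
  n0 def {q,r} use ∅
  n1 def {m,n} use {q}
  n2 def {r,v} use ∅
  n3 def {n,r} use {n,r}
  n4 def {n} use {q,r}
  n5 def {m,v} use {m}
  n6 def {r,v} use ∅
  n7 def {r,v} use {m,r}

Live sets:
  n0: in=∅ out={q,r}
  n1: in={q,r} out={m,n,q,r}
  n2: in={m,q} out={m,q,r}
  n3: in={m,n,r} out={m}
  n4: in={m,q,r} out={m}
  n5: in={m} out={m}
  n6: in={m} out={m,r}
  n7: in={m,r} out=∅

Interference:
  m: {n,q,r,v}
  n: {m,q,r}
  q: {m,n,r,v}
  r: {m,n,q,v}
  v: {m,q,r}

N(v) = ["m", "q", "r"]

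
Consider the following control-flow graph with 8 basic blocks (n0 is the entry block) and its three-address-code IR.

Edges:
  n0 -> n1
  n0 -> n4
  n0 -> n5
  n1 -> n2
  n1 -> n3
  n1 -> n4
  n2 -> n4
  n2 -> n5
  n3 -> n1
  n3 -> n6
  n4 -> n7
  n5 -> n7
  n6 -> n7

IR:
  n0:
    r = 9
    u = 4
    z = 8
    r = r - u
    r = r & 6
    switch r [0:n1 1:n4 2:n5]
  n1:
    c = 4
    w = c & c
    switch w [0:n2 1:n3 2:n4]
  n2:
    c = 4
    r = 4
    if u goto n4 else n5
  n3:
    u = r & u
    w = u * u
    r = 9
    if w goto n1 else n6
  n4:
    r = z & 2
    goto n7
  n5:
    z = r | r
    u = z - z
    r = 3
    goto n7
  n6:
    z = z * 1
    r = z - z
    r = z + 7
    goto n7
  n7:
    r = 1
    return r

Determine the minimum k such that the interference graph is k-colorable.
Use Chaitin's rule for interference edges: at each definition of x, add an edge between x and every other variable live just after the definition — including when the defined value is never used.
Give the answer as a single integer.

Block summaries:
  n0: {r,u,z} / ∅
  n1: {c,w} / ∅
  n2: {c,r} / {u}
  n3: {r,u,w} / {r,u}
  n4: {r} / {z}
  n5: {r,u,z} / {r}
  n6: {r,z} / {z}
  n7: {r} / ∅

Liveness:
  n0 li=∅ lo={r,u,z}
  n1 li={r,u,z} lo={r,u,z}
  n2 li={u,z} lo={r,z}
  n3 li={r,u,z} lo={r,u,z}
  n4 li={z} lo=∅
  n5 li={r} lo=∅
  n6 li={z} lo=∅
  n7 li=∅ lo=∅

Interfere edges:
  c↔{r,u,z}
  r↔{c,u,w,z}
  u↔{c,r,w,z}
  w↔{r,u,z}
  z↔{c,r,u,w}

Registers:
  {c,r,u,z} pairwise interfere (4-clique) ⇒ χ ≥ 4
  4-colouring: c0={r}  c1={u}  c2={z}  c3={c,w}
  χ = 4

Answer: 4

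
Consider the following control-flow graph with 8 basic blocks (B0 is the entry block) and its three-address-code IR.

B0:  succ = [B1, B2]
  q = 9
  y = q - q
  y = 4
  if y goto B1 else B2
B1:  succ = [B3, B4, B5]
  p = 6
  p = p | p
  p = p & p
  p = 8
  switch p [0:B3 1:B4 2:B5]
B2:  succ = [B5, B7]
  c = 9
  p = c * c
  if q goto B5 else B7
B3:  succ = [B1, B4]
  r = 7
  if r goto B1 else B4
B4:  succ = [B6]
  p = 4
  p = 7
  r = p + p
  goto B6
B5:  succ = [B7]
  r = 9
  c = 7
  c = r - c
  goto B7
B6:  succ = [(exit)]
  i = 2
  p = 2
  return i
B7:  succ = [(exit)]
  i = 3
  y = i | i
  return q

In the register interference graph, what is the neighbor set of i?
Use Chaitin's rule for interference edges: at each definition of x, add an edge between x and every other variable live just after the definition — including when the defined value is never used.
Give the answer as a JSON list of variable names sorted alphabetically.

Answer: ["p", "q"]

Analysis:
Per-block:
  B0: def={q,y} ue=∅
  B1: def={p} ue=∅
  B2: def={c,p} ue={q}
  B3: def={r} ue=∅
  B4: def={p,r} ue=∅
  B5: def={c,r} ue=∅
  B6: def={i,p} ue=∅
  B7: def={i,y} ue={q}

Liveness:
  B0: in=∅ out={q}
  B1: in={q} out={q}
  B2: in={q} out={q}
  B3: in={q} out={q}
  B4: in=∅ out=∅
  B5: in={q} out={q}
  B6: in=∅ out=∅
  B7: in={q} out=∅

Interference:
  c — {q,r}
  i — {p,q}
  p — {i,q}
  q — {c,i,p,r,y}
  r — {c,q}
  y — {q}

N(i) = ["p", "q"]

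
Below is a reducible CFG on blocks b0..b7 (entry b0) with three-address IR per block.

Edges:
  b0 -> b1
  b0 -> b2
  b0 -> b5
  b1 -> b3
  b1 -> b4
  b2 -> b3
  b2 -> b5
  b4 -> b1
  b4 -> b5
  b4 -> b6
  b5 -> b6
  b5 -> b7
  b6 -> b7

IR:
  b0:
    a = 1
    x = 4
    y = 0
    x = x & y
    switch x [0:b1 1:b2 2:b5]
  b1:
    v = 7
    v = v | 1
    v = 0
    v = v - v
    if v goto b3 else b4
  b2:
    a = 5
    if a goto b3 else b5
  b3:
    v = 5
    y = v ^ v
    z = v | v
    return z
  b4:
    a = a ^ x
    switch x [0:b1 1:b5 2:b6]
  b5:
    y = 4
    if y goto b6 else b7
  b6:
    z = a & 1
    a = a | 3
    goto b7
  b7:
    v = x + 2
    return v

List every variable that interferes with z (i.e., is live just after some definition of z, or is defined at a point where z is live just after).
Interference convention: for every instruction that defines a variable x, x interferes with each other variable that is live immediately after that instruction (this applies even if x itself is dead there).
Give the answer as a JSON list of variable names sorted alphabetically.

Answer: ["a", "x"]

Analysis:
def/use:
  b0 def {a,x,y} use ∅
  b1 def {v} use ∅
  b2 def {a} use ∅
  b3 def {v,y,z} use ∅
  b4 def {a} use {a,x}
  b5 def {y} use ∅
  b6 def {a,z} use {a}
  b7 def {v} use {x}

Live sets:
  live b0: ∅→{a,x}
  live b1: {a,x}→{a,x}
  live b2: {x}→{a,x}
  live b3: ∅→∅
  live b4: {a,x}→{a,x}
  live b5: {a,x}→{a,x}
  live b6: {a,x}→{x}
  live b7: {x}→∅

Interfere edges:
  a: {v,x,y,z}
  v: {a,x,y}
  x: {a,v,y,z}
  y: {a,v,x}
  z: {a,x}

N(z) = ["a", "x"]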